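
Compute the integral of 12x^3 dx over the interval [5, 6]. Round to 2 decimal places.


Find the antiderivative of 12x^3:
F(x) = 12/4 * x^4
Apply the Fundamental Theorem of Calculus:
F(6) - F(5)
= 12/4 * 6^4 - 12/4 * 5^4
= 12/4 * (1296 - 625)
= 12/4 * 671
= 2013 = 2013.00

2013.00


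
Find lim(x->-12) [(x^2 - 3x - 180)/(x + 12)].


Direct substitution gives 0/0, so we factor the numerator.
Factor: (x^2 - 3x - 180) = (x + 12)(x - 15)
Cancel the common factor (x + 12):
(x^2 - 3x - 180)/(x + 12) = (x - 15)
Now substitute x = -12:
= (-12) - (15) = -27

-27


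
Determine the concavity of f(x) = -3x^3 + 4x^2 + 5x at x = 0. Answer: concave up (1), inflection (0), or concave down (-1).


Concavity is determined by the sign of f''(x).
f(x) = -3x^3 + 4x^2 + 5x
f'(x) = -9x^2 + 8x + 5
f''(x) = -18x + 8
f''(0) = -18 * 0 + 8
= 0 + 8
= 8
Since f''(0) > 0, the function is concave up (1)

1


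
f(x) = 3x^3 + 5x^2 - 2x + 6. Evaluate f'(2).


Differentiate f(x) = 3x^3 + 5x^2 - 2x + 6 term by term:
f'(x) = 9x^2 + 10x - 2
Substitute x = 2:
f'(2) = 9 * 2^2 + 10 * 2 - 2
= 36 + 20 - 2
= 54

54


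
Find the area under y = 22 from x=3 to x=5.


The area under a constant function y = 22 is a rectangle.
Width = 5 - 3 = 2
Height = 22
Area = width * height
= 2 * 22
= 44

44


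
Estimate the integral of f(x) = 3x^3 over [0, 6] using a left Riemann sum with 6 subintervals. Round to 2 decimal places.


Left Riemann sum uses left endpoints of each subinterval.
Interval: [0, 6], n = 6
dx = (6 - 0) / 6 = 1
Left endpoints: [0, 1, 2, 3, 4, 5]
f values: [0, 3, 24, 81, 192, 375]
Sum = dx * (sum of f values)
= 1 * 675
= 675 = 675.00

675.00


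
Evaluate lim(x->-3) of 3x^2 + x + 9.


Since polynomials are continuous, we use direct substitution.
lim(x->-3) of 3x^2 + x + 9
= 3 * (-3)^2 + 1 * (-3) + 9
= 27 - 3 + 9
= 33

33


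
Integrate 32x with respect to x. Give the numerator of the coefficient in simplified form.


Apply the power rule for integration:
integral of ax^n dx = a/(n+1) * x^(n+1) + C
integral of 32x dx
= 32/2 * x^2 + C
= 16 * x^2 + C
The coefficient in lowest terms is 16 = 16/1, so its numerator is 16

16


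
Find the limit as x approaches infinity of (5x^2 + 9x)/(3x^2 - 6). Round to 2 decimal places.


For limits at infinity with equal-degree polynomials,
we compare leading coefficients.
Numerator leading term: 5x^2
Denominator leading term: 3x^2
Divide both by x^2:
lim = (5 + 9/x) / (3 - 6/x^2)
As x -> infinity, the 1/x and 1/x^2 terms vanish:
= 5/3 ≈ 1.67

1.67


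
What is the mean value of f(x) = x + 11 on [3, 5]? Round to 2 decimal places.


Average value = 1/(b-a) * integral from a to b of f(x) dx
First compute the integral of x + 11:
F(x) = (1/2)x^2 + 11x
F(5) = 1/2 * 25 + 11 * 5 = 135/2
F(3) = 1/2 * 9 + 11 * 3 = 75/2
Integral = 135/2 - 75/2 = 30
Average = 30 / (5 - 3) = 30 / 2
= 15 = 15.00

15.00


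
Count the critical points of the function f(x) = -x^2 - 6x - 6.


Find where f'(x) = 0:
f'(x) = -2x - 6
Set f'(x) = 0:
-2x - 6 = 0
x = 6 / (-2) = -3
This is a linear equation in x, so there is exactly one solution.
Number of critical points: 1

1


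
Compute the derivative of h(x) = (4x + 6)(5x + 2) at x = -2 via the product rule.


Let u(x) = 4x + 6 and v(x) = 5x + 2
u'(x) = 4
v'(x) = 5
Product rule: h'(x) = u'(x)*v(x) + u(x)*v'(x)
= 4 * (5x + 2) + (4x + 6) * 5
At x = -2:
u(-2) = 4 * (-2) + 6 = -2
v(-2) = 5 * (-2) + 2 = -8
h'(-2) = 4 * (-8) + (-2) * 5
= -32 - 10
= -42

-42


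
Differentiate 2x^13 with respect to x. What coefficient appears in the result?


We apply the power rule: d/dx [ax^n] = a*n * x^(n-1)
d/dx [2x^13]
= 2 * 13 * x^(13-1)
= 26x^12
The coefficient is 26

26


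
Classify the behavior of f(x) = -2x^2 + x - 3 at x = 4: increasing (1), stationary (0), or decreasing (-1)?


Compute f'(x) to determine behavior:
f'(x) = -4x + 1
f'(4) = -4 * 4 + 1
= -16 + 1
= -15
Since f'(4) < 0, the function is decreasing (-1)

-1


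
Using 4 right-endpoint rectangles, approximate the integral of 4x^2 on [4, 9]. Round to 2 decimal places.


Right Riemann sum uses right endpoints of each subinterval.
Interval: [4, 9], n = 4
dx = (9 - 4) / 4 = 5/4
Right endpoints: [21/4, 13/2, 31/4, 9]
f values: [441/4, 169, 961/4, 324]
Sum = dx * (sum of f values)
= 5/4 * 1687/2
= 8435/8 ≈ 1054.38

1054.38


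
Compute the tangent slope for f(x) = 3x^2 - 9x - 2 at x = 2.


The slope of the tangent line equals f'(x) at the point.
f(x) = 3x^2 - 9x - 2
f'(x) = 6x - 9
At x = 2:
f'(2) = 6 * 2 - 9
= 12 - 9
= 3

3


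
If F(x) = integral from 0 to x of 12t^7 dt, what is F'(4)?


By the Fundamental Theorem of Calculus (Part 1):
If F(x) = integral from 0 to x of f(t) dt, then F'(x) = f(x)
Here f(t) = 12t^7
So F'(x) = 12x^7
Evaluate at x = 4:
F'(4) = 12 * 4^7
= 12 * 16384
= 196608

196608


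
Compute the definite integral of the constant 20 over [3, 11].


The integral of a constant k over [a, b] equals k * (b - a).
integral from 3 to 11 of 20 dx
= 20 * (11 - 3)
= 20 * 8
= 160

160


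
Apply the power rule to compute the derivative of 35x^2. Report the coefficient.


We apply the power rule: d/dx [ax^n] = a*n * x^(n-1)
d/dx [35x^2]
= 35 * 2 * x^(2-1)
= 70x
The coefficient is 70

70


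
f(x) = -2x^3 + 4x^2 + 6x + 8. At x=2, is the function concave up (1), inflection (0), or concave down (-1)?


Concavity is determined by the sign of f''(x).
f(x) = -2x^3 + 4x^2 + 6x + 8
f'(x) = -6x^2 + 8x + 6
f''(x) = -12x + 8
f''(2) = -12 * 2 + 8
= -24 + 8
= -16
Since f''(2) < 0, the function is concave down (-1)

-1


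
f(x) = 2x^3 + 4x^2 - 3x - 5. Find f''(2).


First derivative:
f'(x) = 6x^2 + 8x - 3
Second derivative:
f''(x) = 12x + 8
Substitute x = 2:
f''(2) = 12 * 2 + 8
= 24 + 8
= 32

32


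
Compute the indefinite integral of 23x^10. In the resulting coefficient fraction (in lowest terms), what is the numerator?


Apply the power rule for integration:
integral of ax^n dx = a/(n+1) * x^(n+1) + C
integral of 23x^10 dx
= 23/11 * x^11 + C
The coefficient in lowest terms is 23/11, and its numerator is 23

23


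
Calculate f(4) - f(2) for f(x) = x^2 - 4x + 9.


Net change = f(b) - f(a)
f(x) = x^2 - 4x + 9
Compute f(4):
f(4) = 1 * 4^2 - 4 * 4 + 9
= 16 - 16 + 9
= 9
Compute f(2):
f(2) = 1 * 2^2 - 4 * 2 + 9
= 4 - 8 + 9
= 5
Net change = 9 - 5 = 4

4


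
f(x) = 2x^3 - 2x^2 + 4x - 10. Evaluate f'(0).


Differentiate f(x) = 2x^3 - 2x^2 + 4x - 10 term by term:
f'(x) = 6x^2 - 4x + 4
Substitute x = 0:
f'(0) = 6 * 0^2 - 4 * 0 + 4
= 0 + 0 + 4
= 4

4


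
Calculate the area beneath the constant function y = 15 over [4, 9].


The area under a constant function y = 15 is a rectangle.
Width = 9 - 4 = 5
Height = 15
Area = width * height
= 5 * 15
= 75

75


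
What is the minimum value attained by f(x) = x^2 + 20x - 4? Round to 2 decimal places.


For a quadratic f(x) = ax^2 + bx + c with a > 0, the minimum is at the vertex.
Vertex x-coordinate: x = -b/(2a)
x = -(20) / (2 * 1)
x = -20/2 = -10
Substitute back to find the minimum value:
f(-10) = 1 * (-10)^2 + 20 * (-10) - 4
= 100 - 200 - 4
= -104 = -104.00

-104.00


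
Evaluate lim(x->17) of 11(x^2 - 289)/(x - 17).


Direct substitution gives 0/0, so we factor the numerator.
Factor: 11(x^2 - 289) = 11 * (x - 17)(x + 17)
Cancel the common factor (x - 17):
11(x^2 - 289)/(x - 17) = 11 * (x + 17)
Now substitute x = 17:
= 11 * (17 + 17) = 374

374


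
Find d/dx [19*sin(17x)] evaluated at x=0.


Apply the chain rule to differentiate 19*sin(17x):
d/dx [19*sin(17x)]
= 19 * cos(17x) * d/dx(17x)
= 19 * 17 * cos(17x)
= 323 * cos(17x)
Evaluate at x = 0:
= 323 * cos(0)
= 323 * 1
= 323

323


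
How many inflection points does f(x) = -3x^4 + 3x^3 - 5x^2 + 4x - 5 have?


Inflection points occur where f''(x) = 0 and concavity changes.
f(x) = -3x^4 + 3x^3 - 5x^2 + 4x - 5
f'(x) = -12x^3 + 9x^2 - 10x + 4
f''(x) = -36x^2 + 18x - 10
This is a quadratic in x. Use the discriminant to count real roots.
Discriminant = (18)^2 - 4 * (-36) * (-10)
= 324 - 1440
= -1116
Since discriminant < 0, f''(x) = 0 has no real solutions.
Number of inflection points: 0

0


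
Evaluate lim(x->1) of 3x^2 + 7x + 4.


Since polynomials are continuous, we use direct substitution.
lim(x->1) of 3x^2 + 7x + 4
= 3 * 1^2 + 7 * 1 + 4
= 3 + 7 + 4
= 14

14


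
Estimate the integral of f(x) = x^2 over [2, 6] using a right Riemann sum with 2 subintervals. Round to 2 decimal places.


Right Riemann sum uses right endpoints of each subinterval.
Interval: [2, 6], n = 2
dx = (6 - 2) / 2 = 2
Right endpoints: [4, 6]
f values: [16, 36]
Sum = dx * (sum of f values)
= 2 * 52
= 104 = 104.00

104.00


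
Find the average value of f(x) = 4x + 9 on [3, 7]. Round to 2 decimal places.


Average value = 1/(b-a) * integral from a to b of f(x) dx
First compute the integral of 4x + 9:
F(x) = 2x^2 + 9x
F(7) = 2 * 49 + 9 * 7 = 161
F(3) = 2 * 9 + 9 * 3 = 45
Integral = 161 - 45 = 116
Average = 116 / (7 - 3) = 116 / 4
= 29 = 29.00

29.00


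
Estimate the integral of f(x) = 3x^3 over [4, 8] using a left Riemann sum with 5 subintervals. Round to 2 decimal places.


Left Riemann sum uses left endpoints of each subinterval.
Interval: [4, 8], n = 5
dx = (8 - 4) / 5 = 4/5
Left endpoints: [4, 24/5, 28/5, 32/5, 36/5]
f values: [192, 41472/125, 65856/125, 98304/125, 139968/125]
Sum = dx * (sum of f values)
= 4/5 * 14784/5
= 59136/25 = 2365.44

2365.44


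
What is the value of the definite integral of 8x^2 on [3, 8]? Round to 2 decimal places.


Find the antiderivative of 8x^2:
F(x) = 8/3 * x^3
Apply the Fundamental Theorem of Calculus:
F(8) - F(3)
= 8/3 * 8^3 - 8/3 * 3^3
= 8/3 * (512 - 27)
= 8/3 * 485
= 3880/3 ≈ 1293.33

1293.33


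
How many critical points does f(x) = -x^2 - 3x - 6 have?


Find where f'(x) = 0:
f'(x) = -2x - 3
Set f'(x) = 0:
-2x - 3 = 0
x = 3 / (-2) = -3/2
This is a linear equation in x, so there is exactly one solution.
Number of critical points: 1

1


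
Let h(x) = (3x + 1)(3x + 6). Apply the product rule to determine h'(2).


Let u(x) = 3x + 1 and v(x) = 3x + 6
u'(x) = 3
v'(x) = 3
Product rule: h'(x) = u'(x)*v(x) + u(x)*v'(x)
= 3 * (3x + 6) + (3x + 1) * 3
At x = 2:
u(2) = 3 * 2 + 1 = 7
v(2) = 3 * 2 + 6 = 12
h'(2) = 3 * 12 + 7 * 3
= 36 + 21
= 57

57


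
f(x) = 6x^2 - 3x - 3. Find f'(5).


Differentiate term by term using power and sum rules:
f(x) = 6x^2 - 3x - 3
f'(x) = 12x - 3
Substitute x = 5:
f'(5) = 12 * 5 - 3
= 60 - 3
= 57

57


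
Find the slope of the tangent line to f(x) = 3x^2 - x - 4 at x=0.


The slope of the tangent line equals f'(x) at the point.
f(x) = 3x^2 - x - 4
f'(x) = 6x - 1
At x = 0:
f'(0) = 6 * 0 - 1
= 0 - 1
= -1

-1


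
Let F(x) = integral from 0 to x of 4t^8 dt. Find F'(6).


By the Fundamental Theorem of Calculus (Part 1):
If F(x) = integral from 0 to x of f(t) dt, then F'(x) = f(x)
Here f(t) = 4t^8
So F'(x) = 4x^8
Evaluate at x = 6:
F'(6) = 4 * 6^8
= 4 * 1679616
= 6718464

6718464


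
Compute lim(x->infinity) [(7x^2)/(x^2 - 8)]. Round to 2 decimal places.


For limits at infinity with equal-degree polynomials,
we compare leading coefficients.
Numerator leading term: 7x^2
Denominator leading term: x^2
Divide both by x^2:
lim = (7) / (1 - 8/x^2)
As x -> infinity, the 1/x and 1/x^2 terms vanish:
= 7/1 = 7 = 7.00

7.00


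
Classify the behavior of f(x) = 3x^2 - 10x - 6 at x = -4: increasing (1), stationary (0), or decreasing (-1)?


Compute f'(x) to determine behavior:
f'(x) = 6x - 10
f'(-4) = 6 * (-4) - 10
= -24 - 10
= -34
Since f'(-4) < 0, the function is decreasing (-1)

-1


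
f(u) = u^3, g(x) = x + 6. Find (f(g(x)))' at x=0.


Using the chain rule: (f(g(x)))' = f'(g(x)) * g'(x)
First, find g(0):
g(0) = 1 * 0 + 6 = 6
Next, f'(u) = 3u^2
And g'(x) = 1
So f'(g(0)) * g'(0)
= 3 * 6^2 * 1
= 3 * 36 * 1
= 108

108


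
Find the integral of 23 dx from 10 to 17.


The integral of a constant k over [a, b] equals k * (b - a).
integral from 10 to 17 of 23 dx
= 23 * (17 - 10)
= 23 * 7
= 161

161


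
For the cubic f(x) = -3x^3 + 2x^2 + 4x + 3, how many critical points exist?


Find where f'(x) = 0:
f(x) = -3x^3 + 2x^2 + 4x + 3
f'(x) = -9x^2 + 4x + 4
This is a quadratic in x. Use the discriminant to count real roots.
Discriminant = (4)^2 - 4 * (-9) * 4
= 16 - (-144)
= 160
Since discriminant > 0, f'(x) = 0 has 2 real solutions.
Number of critical points: 2

2


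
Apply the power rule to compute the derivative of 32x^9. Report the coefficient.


We apply the power rule: d/dx [ax^n] = a*n * x^(n-1)
d/dx [32x^9]
= 32 * 9 * x^(9-1)
= 288x^8
The coefficient is 288

288


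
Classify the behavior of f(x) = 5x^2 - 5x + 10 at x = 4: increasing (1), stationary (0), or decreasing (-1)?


Compute f'(x) to determine behavior:
f'(x) = 10x - 5
f'(4) = 10 * 4 - 5
= 40 - 5
= 35
Since f'(4) > 0, the function is increasing (1)

1


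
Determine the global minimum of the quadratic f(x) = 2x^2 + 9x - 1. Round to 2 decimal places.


For a quadratic f(x) = ax^2 + bx + c with a > 0, the minimum is at the vertex.
Vertex x-coordinate: x = -b/(2a)
x = -(9) / (2 * 2)
x = -9/4
Substitute back to find the minimum value:
f(-9/4) = 2 * (-9/4)^2 + 9 * (-9/4) - 1
= 81/8 - 81/4 - 1
= -89/8 ≈ -11.13

-11.13


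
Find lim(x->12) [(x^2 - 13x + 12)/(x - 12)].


Direct substitution gives 0/0, so we factor the numerator.
Factor: (x^2 - 13x + 12) = (x - 12)(x - 1)
Cancel the common factor (x - 12):
(x^2 - 13x + 12)/(x - 12) = (x - 1)
Now substitute x = 12:
= (12) - (1) = 11

11


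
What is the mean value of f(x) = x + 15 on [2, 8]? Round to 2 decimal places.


Average value = 1/(b-a) * integral from a to b of f(x) dx
First compute the integral of x + 15:
F(x) = (1/2)x^2 + 15x
F(8) = 1/2 * 64 + 15 * 8 = 152
F(2) = 1/2 * 4 + 15 * 2 = 32
Integral = 152 - 32 = 120
Average = 120 / (8 - 2) = 120 / 6
= 20 = 20.00

20.00


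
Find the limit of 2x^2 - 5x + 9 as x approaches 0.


Since polynomials are continuous, we use direct substitution.
lim(x->0) of 2x^2 - 5x + 9
= 2 * 0^2 - 5 * 0 + 9
= 0 + 0 + 9
= 9

9


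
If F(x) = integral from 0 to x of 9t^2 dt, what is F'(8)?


By the Fundamental Theorem of Calculus (Part 1):
If F(x) = integral from 0 to x of f(t) dt, then F'(x) = f(x)
Here f(t) = 9t^2
So F'(x) = 9x^2
Evaluate at x = 8:
F'(8) = 9 * 8^2
= 9 * 64
= 576

576


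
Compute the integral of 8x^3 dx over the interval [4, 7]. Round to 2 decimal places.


Find the antiderivative of 8x^3:
F(x) = 8/4 * x^4
Apply the Fundamental Theorem of Calculus:
F(7) - F(4)
= 8/4 * 7^4 - 8/4 * 4^4
= 8/4 * (2401 - 256)
= 8/4 * 2145
= 4290 = 4290.00

4290.00


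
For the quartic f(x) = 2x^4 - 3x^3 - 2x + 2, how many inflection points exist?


Inflection points occur where f''(x) = 0 and concavity changes.
f(x) = 2x^4 - 3x^3 - 2x + 2
f'(x) = 8x^3 - 9x^2 - 2
f''(x) = 24x^2 - 18x
This is a quadratic in x. Use the discriminant to count real roots.
Discriminant = (-18)^2 - 4 * 24 * 0
= 324 - 0
= 324
Since discriminant > 0, f''(x) = 0 has 2 distinct real solutions.
A quadratic with two distinct real roots changes sign at each root, so concavity changes at both.
Number of inflection points: 2

2


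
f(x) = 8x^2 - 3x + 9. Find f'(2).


Differentiate term by term using power and sum rules:
f(x) = 8x^2 - 3x + 9
f'(x) = 16x - 3
Substitute x = 2:
f'(2) = 16 * 2 - 3
= 32 - 3
= 29

29


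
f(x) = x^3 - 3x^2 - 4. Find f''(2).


First derivative:
f'(x) = 3x^2 - 6x
Second derivative:
f''(x) = 6x - 6
Substitute x = 2:
f''(2) = 6 * 2 - 6
= 12 - 6
= 6

6


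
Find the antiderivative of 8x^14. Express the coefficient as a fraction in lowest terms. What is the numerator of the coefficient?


Apply the power rule for integration:
integral of ax^n dx = a/(n+1) * x^(n+1) + C
integral of 8x^14 dx
= 8/15 * x^15 + C
The coefficient in lowest terms is 8/15, and its numerator is 8

8


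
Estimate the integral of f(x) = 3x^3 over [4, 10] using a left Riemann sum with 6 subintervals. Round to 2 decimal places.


Left Riemann sum uses left endpoints of each subinterval.
Interval: [4, 10], n = 6
dx = (10 - 4) / 6 = 1
Left endpoints: [4, 5, 6, 7, 8, 9]
f values: [192, 375, 648, 1029, 1536, 2187]
Sum = dx * (sum of f values)
= 1 * 5967
= 5967 = 5967.00

5967.00


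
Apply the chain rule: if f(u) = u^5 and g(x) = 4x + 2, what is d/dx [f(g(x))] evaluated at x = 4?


Using the chain rule: (f(g(x)))' = f'(g(x)) * g'(x)
First, find g(4):
g(4) = 4 * 4 + 2 = 18
Next, f'(u) = 5u^4
And g'(x) = 4
So f'(g(4)) * g'(4)
= 5 * 18^4 * 4
= 5 * 104976 * 4
= 2099520

2099520


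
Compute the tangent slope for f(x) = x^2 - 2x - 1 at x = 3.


The slope of the tangent line equals f'(x) at the point.
f(x) = x^2 - 2x - 1
f'(x) = 2x - 2
At x = 3:
f'(3) = 2 * 3 - 2
= 6 - 2
= 4

4


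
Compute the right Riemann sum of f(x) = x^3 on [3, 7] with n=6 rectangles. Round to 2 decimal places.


Right Riemann sum uses right endpoints of each subinterval.
Interval: [3, 7], n = 6
dx = (7 - 3) / 6 = 2/3
Right endpoints: [11/3, 13/3, 5, 17/3, 19/3, 7]
f values: [1331/27, 2197/27, 125, 4913/27, 6859/27, 343]
Sum = dx * (sum of f values)
= 2/3 * 3104/3
= 6208/9 ≈ 689.78

689.78


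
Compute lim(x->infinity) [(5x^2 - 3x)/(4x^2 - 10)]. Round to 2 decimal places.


For limits at infinity with equal-degree polynomials,
we compare leading coefficients.
Numerator leading term: 5x^2
Denominator leading term: 4x^2
Divide both by x^2:
lim = (5 - 3/x) / (4 - 10/x^2)
As x -> infinity, the 1/x and 1/x^2 terms vanish:
= 5/4 = 1.25

1.25


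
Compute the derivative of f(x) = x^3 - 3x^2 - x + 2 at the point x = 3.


Differentiate f(x) = x^3 - 3x^2 - x + 2 term by term:
f'(x) = 3x^2 - 6x - 1
Substitute x = 3:
f'(3) = 3 * 3^2 - 6 * 3 - 1
= 27 - 18 - 1
= 8

8


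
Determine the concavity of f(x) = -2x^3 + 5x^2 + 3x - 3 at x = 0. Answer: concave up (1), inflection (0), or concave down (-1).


Concavity is determined by the sign of f''(x).
f(x) = -2x^3 + 5x^2 + 3x - 3
f'(x) = -6x^2 + 10x + 3
f''(x) = -12x + 10
f''(0) = -12 * 0 + 10
= 0 + 10
= 10
Since f''(0) > 0, the function is concave up (1)

1


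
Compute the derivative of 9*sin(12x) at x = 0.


Apply the chain rule to differentiate 9*sin(12x):
d/dx [9*sin(12x)]
= 9 * cos(12x) * d/dx(12x)
= 9 * 12 * cos(12x)
= 108 * cos(12x)
Evaluate at x = 0:
= 108 * cos(0)
= 108 * 1
= 108

108


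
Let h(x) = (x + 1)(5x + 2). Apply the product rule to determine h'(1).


Let u(x) = x + 1 and v(x) = 5x + 2
u'(x) = 1
v'(x) = 5
Product rule: h'(x) = u'(x)*v(x) + u(x)*v'(x)
= 1 * (5x + 2) + (x + 1) * 5
At x = 1:
u(1) = 1 * 1 + 1 = 2
v(1) = 5 * 1 + 2 = 7
h'(1) = 1 * 7 + 2 * 5
= 7 + 10
= 17

17


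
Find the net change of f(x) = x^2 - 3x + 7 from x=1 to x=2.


Net change = f(b) - f(a)
f(x) = x^2 - 3x + 7
Compute f(2):
f(2) = 1 * 2^2 - 3 * 2 + 7
= 4 - 6 + 7
= 5
Compute f(1):
f(1) = 1 * 1^2 - 3 * 1 + 7
= 1 - 3 + 7
= 5
Net change = 5 - 5 = 0

0


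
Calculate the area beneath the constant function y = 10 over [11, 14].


The area under a constant function y = 10 is a rectangle.
Width = 14 - 11 = 3
Height = 10
Area = width * height
= 3 * 10
= 30

30


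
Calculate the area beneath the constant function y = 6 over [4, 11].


The area under a constant function y = 6 is a rectangle.
Width = 11 - 4 = 7
Height = 6
Area = width * height
= 7 * 6
= 42

42


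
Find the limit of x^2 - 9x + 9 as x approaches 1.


Since polynomials are continuous, we use direct substitution.
lim(x->1) of x^2 - 9x + 9
= 1 * 1^2 - 9 * 1 + 9
= 1 - 9 + 9
= 1

1


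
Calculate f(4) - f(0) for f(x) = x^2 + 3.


Net change = f(b) - f(a)
f(x) = x^2 + 3
Compute f(4):
f(4) = 1 * 4^2 + 0 * 4 + 3
= 16 + 0 + 3
= 19
Compute f(0):
f(0) = 1 * 0^2 + 0 * 0 + 3
= 0 + 0 + 3
= 3
Net change = 19 - 3 = 16

16


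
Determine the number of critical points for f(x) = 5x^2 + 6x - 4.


Find where f'(x) = 0:
f'(x) = 10x + 6
Set f'(x) = 0:
10x + 6 = 0
x = -6 / 10 = -3/5
This is a linear equation in x, so there is exactly one solution.
Number of critical points: 1

1


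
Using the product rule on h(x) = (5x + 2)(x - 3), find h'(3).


Let u(x) = 5x + 2 and v(x) = x - 3
u'(x) = 5
v'(x) = 1
Product rule: h'(x) = u'(x)*v(x) + u(x)*v'(x)
= 5 * (x - 3) + (5x + 2) * 1
At x = 3:
u(3) = 5 * 3 + 2 = 17
v(3) = 1 * 3 - 3 = 0
h'(3) = 5 * 0 + 17 * 1
= 0 + 17
= 17

17


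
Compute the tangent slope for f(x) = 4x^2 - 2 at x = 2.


The slope of the tangent line equals f'(x) at the point.
f(x) = 4x^2 - 2
f'(x) = 8x
At x = 2:
f'(2) = 8 * 2 + 0
= 16 + 0
= 16

16


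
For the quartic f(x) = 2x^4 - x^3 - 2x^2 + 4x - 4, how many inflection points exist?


Inflection points occur where f''(x) = 0 and concavity changes.
f(x) = 2x^4 - x^3 - 2x^2 + 4x - 4
f'(x) = 8x^3 - 3x^2 - 4x + 4
f''(x) = 24x^2 - 6x - 4
This is a quadratic in x. Use the discriminant to count real roots.
Discriminant = (-6)^2 - 4 * 24 * (-4)
= 36 - (-384)
= 420
Since discriminant > 0, f''(x) = 0 has 2 distinct real solutions.
A quadratic with two distinct real roots changes sign at each root, so concavity changes at both.
Number of inflection points: 2

2


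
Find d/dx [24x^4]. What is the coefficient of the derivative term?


We apply the power rule: d/dx [ax^n] = a*n * x^(n-1)
d/dx [24x^4]
= 24 * 4 * x^(4-1)
= 96x^3
The coefficient is 96

96


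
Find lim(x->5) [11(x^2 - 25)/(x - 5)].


Direct substitution gives 0/0, so we factor the numerator.
Factor: 11(x^2 - 25) = 11 * (x - 5)(x + 5)
Cancel the common factor (x - 5):
11(x^2 - 25)/(x - 5) = 11 * (x + 5)
Now substitute x = 5:
= 11 * (5 + 5) = 110

110


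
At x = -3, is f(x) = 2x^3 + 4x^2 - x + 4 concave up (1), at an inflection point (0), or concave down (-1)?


Concavity is determined by the sign of f''(x).
f(x) = 2x^3 + 4x^2 - x + 4
f'(x) = 6x^2 + 8x - 1
f''(x) = 12x + 8
f''(-3) = 12 * (-3) + 8
= -36 + 8
= -28
Since f''(-3) < 0, the function is concave down (-1)

-1


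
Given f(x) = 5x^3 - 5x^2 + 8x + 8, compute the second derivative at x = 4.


First derivative:
f'(x) = 15x^2 - 10x + 8
Second derivative:
f''(x) = 30x - 10
Substitute x = 4:
f''(4) = 30 * 4 - 10
= 120 - 10
= 110

110


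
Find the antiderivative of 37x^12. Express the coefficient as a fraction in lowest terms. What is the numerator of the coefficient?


Apply the power rule for integration:
integral of ax^n dx = a/(n+1) * x^(n+1) + C
integral of 37x^12 dx
= 37/13 * x^13 + C
The coefficient in lowest terms is 37/13, and its numerator is 37

37


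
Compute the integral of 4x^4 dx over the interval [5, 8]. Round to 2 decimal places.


Find the antiderivative of 4x^4:
F(x) = 4/5 * x^5
Apply the Fundamental Theorem of Calculus:
F(8) - F(5)
= 4/5 * 8^5 - 4/5 * 5^5
= 4/5 * (32768 - 3125)
= 4/5 * 29643
= 118572/5 = 23714.40

23714.40


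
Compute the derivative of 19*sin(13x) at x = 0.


Apply the chain rule to differentiate 19*sin(13x):
d/dx [19*sin(13x)]
= 19 * cos(13x) * d/dx(13x)
= 19 * 13 * cos(13x)
= 247 * cos(13x)
Evaluate at x = 0:
= 247 * cos(0)
= 247 * 1
= 247

247


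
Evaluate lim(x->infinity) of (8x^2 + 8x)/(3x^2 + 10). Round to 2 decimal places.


For limits at infinity with equal-degree polynomials,
we compare leading coefficients.
Numerator leading term: 8x^2
Denominator leading term: 3x^2
Divide both by x^2:
lim = (8 + 8/x) / (3 + 10/x^2)
As x -> infinity, the 1/x and 1/x^2 terms vanish:
= 8/3 ≈ 2.67

2.67


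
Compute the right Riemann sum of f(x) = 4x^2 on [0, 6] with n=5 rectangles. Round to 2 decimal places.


Right Riemann sum uses right endpoints of each subinterval.
Interval: [0, 6], n = 5
dx = (6 - 0) / 5 = 6/5
Right endpoints: [6/5, 12/5, 18/5, 24/5, 6]
f values: [144/25, 576/25, 1296/25, 2304/25, 144]
Sum = dx * (sum of f values)
= 6/5 * 1584/5
= 9504/25 = 380.16

380.16


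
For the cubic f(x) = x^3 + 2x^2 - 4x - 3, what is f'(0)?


Differentiate f(x) = x^3 + 2x^2 - 4x - 3 term by term:
f'(x) = 3x^2 + 4x - 4
Substitute x = 0:
f'(0) = 3 * 0^2 + 4 * 0 - 4
= 0 + 0 - 4
= -4

-4


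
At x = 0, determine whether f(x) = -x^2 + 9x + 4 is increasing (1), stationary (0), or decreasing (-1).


Compute f'(x) to determine behavior:
f'(x) = -2x + 9
f'(0) = -2 * 0 + 9
= 0 + 9
= 9
Since f'(0) > 0, the function is increasing (1)

1


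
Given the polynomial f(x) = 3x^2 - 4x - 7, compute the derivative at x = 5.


Differentiate term by term using power and sum rules:
f(x) = 3x^2 - 4x - 7
f'(x) = 6x - 4
Substitute x = 5:
f'(5) = 6 * 5 - 4
= 30 - 4
= 26

26


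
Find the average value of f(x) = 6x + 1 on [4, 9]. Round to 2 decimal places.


Average value = 1/(b-a) * integral from a to b of f(x) dx
First compute the integral of 6x + 1:
F(x) = 3x^2 + x
F(9) = 3 * 81 + 1 * 9 = 252
F(4) = 3 * 16 + 1 * 4 = 52
Integral = 252 - 52 = 200
Average = 200 / (9 - 4) = 200 / 5
= 40 = 40.00

40.00


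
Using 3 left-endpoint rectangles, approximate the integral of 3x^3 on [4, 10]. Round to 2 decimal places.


Left Riemann sum uses left endpoints of each subinterval.
Interval: [4, 10], n = 3
dx = (10 - 4) / 3 = 2
Left endpoints: [4, 6, 8]
f values: [192, 648, 1536]
Sum = dx * (sum of f values)
= 2 * 2376
= 4752 = 4752.00

4752.00


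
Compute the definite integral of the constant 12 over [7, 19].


The integral of a constant k over [a, b] equals k * (b - a).
integral from 7 to 19 of 12 dx
= 12 * (19 - 7)
= 12 * 12
= 144

144


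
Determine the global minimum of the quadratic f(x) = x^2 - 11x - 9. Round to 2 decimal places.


For a quadratic f(x) = ax^2 + bx + c with a > 0, the minimum is at the vertex.
Vertex x-coordinate: x = -b/(2a)
x = -(-11) / (2 * 1)
x = 11/2
Substitute back to find the minimum value:
f(11/2) = 1 * (11/2)^2 - 11 * (11/2) - 9
= 121/4 - 121/2 - 9
= -157/4 = -39.25

-39.25


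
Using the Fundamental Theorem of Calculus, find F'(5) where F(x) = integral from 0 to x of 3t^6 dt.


By the Fundamental Theorem of Calculus (Part 1):
If F(x) = integral from 0 to x of f(t) dt, then F'(x) = f(x)
Here f(t) = 3t^6
So F'(x) = 3x^6
Evaluate at x = 5:
F'(5) = 3 * 5^6
= 3 * 15625
= 46875

46875


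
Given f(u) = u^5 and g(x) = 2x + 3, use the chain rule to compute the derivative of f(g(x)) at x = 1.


Using the chain rule: (f(g(x)))' = f'(g(x)) * g'(x)
First, find g(1):
g(1) = 2 * 1 + 3 = 5
Next, f'(u) = 5u^4
And g'(x) = 2
So f'(g(1)) * g'(1)
= 5 * 5^4 * 2
= 5 * 625 * 2
= 6250

6250


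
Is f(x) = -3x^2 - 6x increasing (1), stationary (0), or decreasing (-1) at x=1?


Compute f'(x) to determine behavior:
f'(x) = -6x - 6
f'(1) = -6 * 1 - 6
= -6 - 6
= -12
Since f'(1) < 0, the function is decreasing (-1)

-1


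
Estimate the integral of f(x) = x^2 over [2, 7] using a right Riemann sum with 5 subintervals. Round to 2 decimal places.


Right Riemann sum uses right endpoints of each subinterval.
Interval: [2, 7], n = 5
dx = (7 - 2) / 5 = 1
Right endpoints: [3, 4, 5, 6, 7]
f values: [9, 16, 25, 36, 49]
Sum = dx * (sum of f values)
= 1 * 135
= 135 = 135.00

135.00


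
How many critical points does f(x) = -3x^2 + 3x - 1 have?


Find where f'(x) = 0:
f'(x) = -6x + 3
Set f'(x) = 0:
-6x + 3 = 0
x = -3 / (-6) = 1/2
This is a linear equation in x, so there is exactly one solution.
Number of critical points: 1

1


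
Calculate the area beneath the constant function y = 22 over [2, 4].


The area under a constant function y = 22 is a rectangle.
Width = 4 - 2 = 2
Height = 22
Area = width * height
= 2 * 22
= 44

44


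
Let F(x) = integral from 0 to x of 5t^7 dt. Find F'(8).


By the Fundamental Theorem of Calculus (Part 1):
If F(x) = integral from 0 to x of f(t) dt, then F'(x) = f(x)
Here f(t) = 5t^7
So F'(x) = 5x^7
Evaluate at x = 8:
F'(8) = 5 * 8^7
= 5 * 2097152
= 10485760

10485760


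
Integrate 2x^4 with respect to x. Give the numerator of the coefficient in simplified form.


Apply the power rule for integration:
integral of ax^n dx = a/(n+1) * x^(n+1) + C
integral of 2x^4 dx
= 2/5 * x^5 + C
The coefficient in lowest terms is 2/5, and its numerator is 2

2


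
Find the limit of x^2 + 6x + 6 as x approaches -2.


Since polynomials are continuous, we use direct substitution.
lim(x->-2) of x^2 + 6x + 6
= 1 * (-2)^2 + 6 * (-2) + 6
= 4 - 12 + 6
= -2

-2


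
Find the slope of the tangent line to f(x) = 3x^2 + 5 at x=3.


The slope of the tangent line equals f'(x) at the point.
f(x) = 3x^2 + 5
f'(x) = 6x
At x = 3:
f'(3) = 6 * 3 + 0
= 18 + 0
= 18

18


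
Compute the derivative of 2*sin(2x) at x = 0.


Apply the chain rule to differentiate 2*sin(2x):
d/dx [2*sin(2x)]
= 2 * cos(2x) * d/dx(2x)
= 2 * 2 * cos(2x)
= 4 * cos(2x)
Evaluate at x = 0:
= 4 * cos(0)
= 4 * 1
= 4

4


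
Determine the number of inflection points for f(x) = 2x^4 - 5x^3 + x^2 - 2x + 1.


Inflection points occur where f''(x) = 0 and concavity changes.
f(x) = 2x^4 - 5x^3 + x^2 - 2x + 1
f'(x) = 8x^3 - 15x^2 + 2x - 2
f''(x) = 24x^2 - 30x + 2
This is a quadratic in x. Use the discriminant to count real roots.
Discriminant = (-30)^2 - 4 * 24 * 2
= 900 - 192
= 708
Since discriminant > 0, f''(x) = 0 has 2 distinct real solutions.
A quadratic with two distinct real roots changes sign at each root, so concavity changes at both.
Number of inflection points: 2

2


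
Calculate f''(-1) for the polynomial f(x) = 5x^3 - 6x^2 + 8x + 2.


First derivative:
f'(x) = 15x^2 - 12x + 8
Second derivative:
f''(x) = 30x - 12
Substitute x = -1:
f''(-1) = 30 * (-1) - 12
= -30 - 12
= -42

-42


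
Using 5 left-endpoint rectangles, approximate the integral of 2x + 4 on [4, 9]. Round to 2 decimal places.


Left Riemann sum uses left endpoints of each subinterval.
Interval: [4, 9], n = 5
dx = (9 - 4) / 5 = 1
Left endpoints: [4, 5, 6, 7, 8]
f values: [12, 14, 16, 18, 20]
Sum = dx * (sum of f values)
= 1 * 80
= 80 = 80.00

80.00


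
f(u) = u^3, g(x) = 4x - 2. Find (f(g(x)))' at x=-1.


Using the chain rule: (f(g(x)))' = f'(g(x)) * g'(x)
First, find g(-1):
g(-1) = 4 * (-1) - 2 = -6
Next, f'(u) = 3u^2
And g'(x) = 4
So f'(g(-1)) * g'(-1)
= 3 * (-6)^2 * 4
= 3 * 36 * 4
= 432

432


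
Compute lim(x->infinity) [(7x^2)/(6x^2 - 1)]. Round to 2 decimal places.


For limits at infinity with equal-degree polynomials,
we compare leading coefficients.
Numerator leading term: 7x^2
Denominator leading term: 6x^2
Divide both by x^2:
lim = (7) / (6 - 1/x^2)
As x -> infinity, the 1/x and 1/x^2 terms vanish:
= 7/6 ≈ 1.17

1.17


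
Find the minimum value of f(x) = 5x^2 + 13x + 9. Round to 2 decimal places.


For a quadratic f(x) = ax^2 + bx + c with a > 0, the minimum is at the vertex.
Vertex x-coordinate: x = -b/(2a)
x = -(13) / (2 * 5)
x = -13/10
Substitute back to find the minimum value:
f(-13/10) = 5 * (-13/10)^2 + 13 * (-13/10) + 9
= 169/20 - 169/10 + 9
= 11/20 = 0.55

0.55


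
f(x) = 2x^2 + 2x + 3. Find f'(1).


Differentiate term by term using power and sum rules:
f(x) = 2x^2 + 2x + 3
f'(x) = 4x + 2
Substitute x = 1:
f'(1) = 4 * 1 + 2
= 4 + 2
= 6

6


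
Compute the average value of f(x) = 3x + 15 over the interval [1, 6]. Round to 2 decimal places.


Average value = 1/(b-a) * integral from a to b of f(x) dx
First compute the integral of 3x + 15:
F(x) = (3/2)x^2 + 15x
F(6) = 3/2 * 36 + 15 * 6 = 144
F(1) = 3/2 * 1 + 15 * 1 = 33/2
Integral = 144 - 33/2 = 255/2
Average = (255/2) / (6 - 1) = (255/2) / 5
= 51/2 = 25.50

25.50


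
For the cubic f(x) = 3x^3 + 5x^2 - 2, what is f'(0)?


Differentiate f(x) = 3x^3 + 5x^2 - 2 term by term:
f'(x) = 9x^2 + 10x
Substitute x = 0:
f'(0) = 9 * 0^2 + 10 * 0 + 0
= 0 + 0 + 0
= 0

0


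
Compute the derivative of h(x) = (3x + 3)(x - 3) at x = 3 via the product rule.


Let u(x) = 3x + 3 and v(x) = x - 3
u'(x) = 3
v'(x) = 1
Product rule: h'(x) = u'(x)*v(x) + u(x)*v'(x)
= 3 * (x - 3) + (3x + 3) * 1
At x = 3:
u(3) = 3 * 3 + 3 = 12
v(3) = 1 * 3 - 3 = 0
h'(3) = 3 * 0 + 12 * 1
= 0 + 12
= 12

12


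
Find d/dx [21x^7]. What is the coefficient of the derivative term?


We apply the power rule: d/dx [ax^n] = a*n * x^(n-1)
d/dx [21x^7]
= 21 * 7 * x^(7-1)
= 147x^6
The coefficient is 147

147


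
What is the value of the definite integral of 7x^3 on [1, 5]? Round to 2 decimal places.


Find the antiderivative of 7x^3:
F(x) = 7/4 * x^4
Apply the Fundamental Theorem of Calculus:
F(5) - F(1)
= 7/4 * 5^4 - 7/4 * 1^4
= 7/4 * (625 - 1)
= 7/4 * 624
= 1092 = 1092.00

1092.00


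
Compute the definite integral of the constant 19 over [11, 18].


The integral of a constant k over [a, b] equals k * (b - a).
integral from 11 to 18 of 19 dx
= 19 * (18 - 11)
= 19 * 7
= 133

133


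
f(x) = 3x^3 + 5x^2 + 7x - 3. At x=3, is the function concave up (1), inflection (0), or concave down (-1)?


Concavity is determined by the sign of f''(x).
f(x) = 3x^3 + 5x^2 + 7x - 3
f'(x) = 9x^2 + 10x + 7
f''(x) = 18x + 10
f''(3) = 18 * 3 + 10
= 54 + 10
= 64
Since f''(3) > 0, the function is concave up (1)

1


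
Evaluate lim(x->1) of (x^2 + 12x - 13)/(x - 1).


Direct substitution gives 0/0, so we factor the numerator.
Factor: (x^2 + 12x - 13) = (x - 1)(x + 13)
Cancel the common factor (x - 1):
(x^2 + 12x - 13)/(x - 1) = (x + 13)
Now substitute x = 1:
= (1) - (-13) = 14

14


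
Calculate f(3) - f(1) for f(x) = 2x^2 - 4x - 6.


Net change = f(b) - f(a)
f(x) = 2x^2 - 4x - 6
Compute f(3):
f(3) = 2 * 3^2 - 4 * 3 - 6
= 18 - 12 - 6
= 0
Compute f(1):
f(1) = 2 * 1^2 - 4 * 1 - 6
= 2 - 4 - 6
= -8
Net change = 0 - (-8) = 8

8


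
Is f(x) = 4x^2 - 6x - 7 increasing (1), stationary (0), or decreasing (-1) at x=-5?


Compute f'(x) to determine behavior:
f'(x) = 8x - 6
f'(-5) = 8 * (-5) - 6
= -40 - 6
= -46
Since f'(-5) < 0, the function is decreasing (-1)

-1


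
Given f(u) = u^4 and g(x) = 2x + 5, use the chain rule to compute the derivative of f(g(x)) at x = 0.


Using the chain rule: (f(g(x)))' = f'(g(x)) * g'(x)
First, find g(0):
g(0) = 2 * 0 + 5 = 5
Next, f'(u) = 4u^3
And g'(x) = 2
So f'(g(0)) * g'(0)
= 4 * 5^3 * 2
= 4 * 125 * 2
= 1000

1000


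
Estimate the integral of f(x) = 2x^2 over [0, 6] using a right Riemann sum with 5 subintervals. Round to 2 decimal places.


Right Riemann sum uses right endpoints of each subinterval.
Interval: [0, 6], n = 5
dx = (6 - 0) / 5 = 6/5
Right endpoints: [6/5, 12/5, 18/5, 24/5, 6]
f values: [72/25, 288/25, 648/25, 1152/25, 72]
Sum = dx * (sum of f values)
= 6/5 * 792/5
= 4752/25 = 190.08

190.08


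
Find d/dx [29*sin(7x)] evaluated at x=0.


Apply the chain rule to differentiate 29*sin(7x):
d/dx [29*sin(7x)]
= 29 * cos(7x) * d/dx(7x)
= 29 * 7 * cos(7x)
= 203 * cos(7x)
Evaluate at x = 0:
= 203 * cos(0)
= 203 * 1
= 203

203


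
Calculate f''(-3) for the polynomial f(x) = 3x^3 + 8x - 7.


First derivative:
f'(x) = 9x^2 + 8
Second derivative:
f''(x) = 18x
Substitute x = -3:
f''(-3) = 18 * (-3) + 0
= -54 + 0
= -54

-54


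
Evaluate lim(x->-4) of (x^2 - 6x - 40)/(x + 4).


Direct substitution gives 0/0, so we factor the numerator.
Factor: (x^2 - 6x - 40) = (x + 4)(x - 10)
Cancel the common factor (x + 4):
(x^2 - 6x - 40)/(x + 4) = (x - 10)
Now substitute x = -4:
= (-4) - (10) = -14

-14


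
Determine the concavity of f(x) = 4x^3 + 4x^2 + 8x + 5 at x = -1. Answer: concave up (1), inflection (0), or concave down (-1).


Concavity is determined by the sign of f''(x).
f(x) = 4x^3 + 4x^2 + 8x + 5
f'(x) = 12x^2 + 8x + 8
f''(x) = 24x + 8
f''(-1) = 24 * (-1) + 8
= -24 + 8
= -16
Since f''(-1) < 0, the function is concave down (-1)

-1


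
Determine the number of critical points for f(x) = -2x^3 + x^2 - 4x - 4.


Find where f'(x) = 0:
f(x) = -2x^3 + x^2 - 4x - 4
f'(x) = -6x^2 + 2x - 4
This is a quadratic in x. Use the discriminant to count real roots.
Discriminant = (2)^2 - 4 * (-6) * (-4)
= 4 - 96
= -92
Since discriminant < 0, f'(x) = 0 has no real solutions.
Number of critical points: 0

0


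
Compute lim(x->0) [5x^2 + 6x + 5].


Since polynomials are continuous, we use direct substitution.
lim(x->0) of 5x^2 + 6x + 5
= 5 * 0^2 + 6 * 0 + 5
= 0 + 0 + 5
= 5

5


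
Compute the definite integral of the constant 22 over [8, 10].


The integral of a constant k over [a, b] equals k * (b - a).
integral from 8 to 10 of 22 dx
= 22 * (10 - 8)
= 22 * 2
= 44

44


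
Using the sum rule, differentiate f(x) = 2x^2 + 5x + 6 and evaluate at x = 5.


Differentiate term by term using power and sum rules:
f(x) = 2x^2 + 5x + 6
f'(x) = 4x + 5
Substitute x = 5:
f'(5) = 4 * 5 + 5
= 20 + 5
= 25

25


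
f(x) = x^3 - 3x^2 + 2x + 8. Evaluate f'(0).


Differentiate f(x) = x^3 - 3x^2 + 2x + 8 term by term:
f'(x) = 3x^2 - 6x + 2
Substitute x = 0:
f'(0) = 3 * 0^2 - 6 * 0 + 2
= 0 + 0 + 2
= 2

2


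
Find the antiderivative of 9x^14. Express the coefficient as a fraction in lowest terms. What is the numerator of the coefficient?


Apply the power rule for integration:
integral of ax^n dx = a/(n+1) * x^(n+1) + C
integral of 9x^14 dx
= 9/15 * x^15 + C
= 3/5 * x^15 + C
The coefficient in lowest terms is 3/5, and its numerator is 3

3


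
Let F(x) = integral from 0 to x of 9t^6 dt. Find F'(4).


By the Fundamental Theorem of Calculus (Part 1):
If F(x) = integral from 0 to x of f(t) dt, then F'(x) = f(x)
Here f(t) = 9t^6
So F'(x) = 9x^6
Evaluate at x = 4:
F'(4) = 9 * 4^6
= 9 * 4096
= 36864

36864


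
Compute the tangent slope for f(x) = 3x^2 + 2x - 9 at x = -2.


The slope of the tangent line equals f'(x) at the point.
f(x) = 3x^2 + 2x - 9
f'(x) = 6x + 2
At x = -2:
f'(-2) = 6 * (-2) + 2
= -12 + 2
= -10

-10


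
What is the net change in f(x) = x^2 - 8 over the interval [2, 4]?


Net change = f(b) - f(a)
f(x) = x^2 - 8
Compute f(4):
f(4) = 1 * 4^2 + 0 * 4 - 8
= 16 + 0 - 8
= 8
Compute f(2):
f(2) = 1 * 2^2 + 0 * 2 - 8
= 4 + 0 - 8
= -4
Net change = 8 - (-4) = 12

12


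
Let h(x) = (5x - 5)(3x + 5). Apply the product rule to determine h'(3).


Let u(x) = 5x - 5 and v(x) = 3x + 5
u'(x) = 5
v'(x) = 3
Product rule: h'(x) = u'(x)*v(x) + u(x)*v'(x)
= 5 * (3x + 5) + (5x - 5) * 3
At x = 3:
u(3) = 5 * 3 - 5 = 10
v(3) = 3 * 3 + 5 = 14
h'(3) = 5 * 14 + 10 * 3
= 70 + 30
= 100

100


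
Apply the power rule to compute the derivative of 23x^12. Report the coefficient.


We apply the power rule: d/dx [ax^n] = a*n * x^(n-1)
d/dx [23x^12]
= 23 * 12 * x^(12-1)
= 276x^11
The coefficient is 276

276


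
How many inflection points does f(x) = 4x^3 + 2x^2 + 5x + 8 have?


Inflection points occur where f''(x) = 0 and concavity changes.
f(x) = 4x^3 + 2x^2 + 5x + 8
f'(x) = 12x^2 + 4x + 5
f''(x) = 24x + 4
Set f''(x) = 0:
24x + 4 = 0
x = -4 / 24 = -1/6
Since f''(x) is linear (degree 1), it changes sign at this point.
Therefore there is exactly 1 inflection point.

1


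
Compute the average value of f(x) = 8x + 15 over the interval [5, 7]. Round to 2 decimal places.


Average value = 1/(b-a) * integral from a to b of f(x) dx
First compute the integral of 8x + 15:
F(x) = 4x^2 + 15x
F(7) = 4 * 49 + 15 * 7 = 301
F(5) = 4 * 25 + 15 * 5 = 175
Integral = 301 - 175 = 126
Average = 126 / (7 - 5) = 126 / 2
= 63 = 63.00

63.00


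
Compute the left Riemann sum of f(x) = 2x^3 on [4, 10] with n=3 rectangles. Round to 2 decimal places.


Left Riemann sum uses left endpoints of each subinterval.
Interval: [4, 10], n = 3
dx = (10 - 4) / 3 = 2
Left endpoints: [4, 6, 8]
f values: [128, 432, 1024]
Sum = dx * (sum of f values)
= 2 * 1584
= 3168 = 3168.00

3168.00


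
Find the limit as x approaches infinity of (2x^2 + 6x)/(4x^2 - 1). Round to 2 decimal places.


For limits at infinity with equal-degree polynomials,
we compare leading coefficients.
Numerator leading term: 2x^2
Denominator leading term: 4x^2
Divide both by x^2:
lim = (2 + 6/x) / (4 - 1/x^2)
As x -> infinity, the 1/x and 1/x^2 terms vanish:
= 2/4 = 1/2 = 0.50

0.50


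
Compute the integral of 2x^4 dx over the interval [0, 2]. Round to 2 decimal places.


Find the antiderivative of 2x^4:
F(x) = 2/5 * x^5
Apply the Fundamental Theorem of Calculus:
F(2) - F(0)
= 2/5 * 2^5 - 2/5 * 0^5
= 2/5 * (32 - 0)
= 2/5 * 32
= 64/5 = 12.80

12.80


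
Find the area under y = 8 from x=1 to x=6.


The area under a constant function y = 8 is a rectangle.
Width = 6 - 1 = 5
Height = 8
Area = width * height
= 5 * 8
= 40

40
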